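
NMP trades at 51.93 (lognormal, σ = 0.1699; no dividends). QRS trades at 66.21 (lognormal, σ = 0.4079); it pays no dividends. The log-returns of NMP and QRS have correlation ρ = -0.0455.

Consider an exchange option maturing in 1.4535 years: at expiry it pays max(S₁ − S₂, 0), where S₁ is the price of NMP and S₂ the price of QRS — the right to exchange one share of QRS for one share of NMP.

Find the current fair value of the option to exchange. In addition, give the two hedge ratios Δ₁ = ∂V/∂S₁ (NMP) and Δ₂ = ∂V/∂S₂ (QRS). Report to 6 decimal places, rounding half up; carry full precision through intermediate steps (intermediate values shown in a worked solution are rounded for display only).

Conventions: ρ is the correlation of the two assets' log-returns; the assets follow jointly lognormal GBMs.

σ_eff = √(σ₁² + σ₂² − 2ρσ₁σ₂) = √(0.1699² + 0.4079² − 2·-0.0455·0.1699·0.4079) = 0.448949
d₁ = (ln(S₁/S₂) + (q₂ − q₁ + σ_eff²/2)T) / (σ_eff√T) = (ln(51.93/66.21) + (0.0 − 0.0 + 0.100777)·1.4535) / 0.541258 = -0.178205
d₂ = d₁ − σ_eff√T = -0.178205 − 0.541258 = -0.719463
N(d₁) = 0.429281,  N(d₂) = 0.235928
V = S₁·e^{−q₁T}·N(d₁) − S₂·e^{−q₂T}·N(d₂) = 22.292564 − 15.620787 = 6.671776
Key observation: r never enters — measured in units of QRS, the claim is a call on S₁/S₂ struck at 1, so only the dividend yields and σ_eff matter.
Δ₁ = e^{−q₁T}·N(d₁) = 0.429281;  Δ₂ = −e^{−q₂T}·N(d₂) = -0.235928

exchange price = 6.671776
Δ1 = 0.429281
Δ2 = -0.235928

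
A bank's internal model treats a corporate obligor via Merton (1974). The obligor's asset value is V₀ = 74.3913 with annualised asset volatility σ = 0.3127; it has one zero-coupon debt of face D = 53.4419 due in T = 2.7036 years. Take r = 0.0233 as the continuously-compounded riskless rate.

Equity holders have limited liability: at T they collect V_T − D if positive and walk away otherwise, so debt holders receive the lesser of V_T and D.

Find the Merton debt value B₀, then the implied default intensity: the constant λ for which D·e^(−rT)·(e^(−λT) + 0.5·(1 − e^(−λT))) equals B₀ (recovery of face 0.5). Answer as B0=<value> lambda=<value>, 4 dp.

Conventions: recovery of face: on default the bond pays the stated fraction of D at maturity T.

B0=46.2462 lambda=0.0631

Apply the equity-as-call identities (strike 53.4419, horizon 2.7036 years):
d₁ = [ln(V₀/D) + (r + σ²/2)T] / (σ√T)
   = [ln(74.3913/53.4419) + (0.0233 + 0.5·0.3127²)·2.7036] / (0.3127·√2.7036)
   = [0.330744 + 0.195175] / 0.514161 = 1.022868
d₂ = d₁ − σ√T = 1.022868 − 0.514161 = 0.508707
N(d₁) = 0.846815,  N(d₂) = 0.694521,  e^(−rT) = 0.938949
E₀ = V₀·N(d₁) − D·e^(−rT)·N(d₂)
   = 74.3913·0.846815 − 53.4419·0.938949·0.694521 = 28.145119
B₀ = V₀ − E₀ = 74.3913 − 28.145119 = 46.246181
e^(−λT) = (B₀·e^(rT)/D − 0.5)/(1 − 0.5) = (46.2462·1.065020/53.4419 − 0.5)/0.5 = 0.84324071
λ = −ln(0.84324071)/2.7036 = 0.063065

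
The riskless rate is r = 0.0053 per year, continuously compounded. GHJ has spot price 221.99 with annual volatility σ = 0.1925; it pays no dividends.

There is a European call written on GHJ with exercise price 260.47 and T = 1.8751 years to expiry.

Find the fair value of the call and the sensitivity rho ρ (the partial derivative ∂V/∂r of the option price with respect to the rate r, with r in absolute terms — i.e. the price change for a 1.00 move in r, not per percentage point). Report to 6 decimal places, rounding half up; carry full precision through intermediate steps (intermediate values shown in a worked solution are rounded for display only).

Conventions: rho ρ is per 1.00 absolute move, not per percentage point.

σ√T = 0.1925·√1.8751 = 0.263599
d₁ = (ln(S/K) + (r+σ²/2)T) / (σ√T) = (ln(221.99/260.47) + (0.0053+0.1925²/2)·1.8751) / 0.263599 = (-0.159855 + 0.044680) / 0.263599 = -0.436934
d₂ = d₁ − σ√T = -0.436934 − 0.263599 = -0.700533
e^{−rT} = 0.990111
N(d₁) = 0.331079,  N(d₂) = 0.241797
Call price V = S·N(d₁) − K·e^{−rT}·N(d₂) = 73.496335 − 62.358137 = 11.138199
ρ = K·T·e^{−rT}·N(d₂) = 116.927742

price = 11.138199
ρ = 116.927742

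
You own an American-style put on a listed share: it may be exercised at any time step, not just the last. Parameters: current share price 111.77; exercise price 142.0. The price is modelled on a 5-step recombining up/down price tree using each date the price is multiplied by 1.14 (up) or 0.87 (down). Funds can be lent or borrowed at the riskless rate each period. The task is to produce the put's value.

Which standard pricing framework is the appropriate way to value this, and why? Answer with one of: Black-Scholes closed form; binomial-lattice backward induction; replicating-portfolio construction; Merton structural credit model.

Key observation: early exercise of the strike-142 put must be checked at each of the 5 dates (spot 111.77), which forces a node-by-node comparison of intrinsic and continuation value backward from expiry.

framework: binomial-lattice backward induction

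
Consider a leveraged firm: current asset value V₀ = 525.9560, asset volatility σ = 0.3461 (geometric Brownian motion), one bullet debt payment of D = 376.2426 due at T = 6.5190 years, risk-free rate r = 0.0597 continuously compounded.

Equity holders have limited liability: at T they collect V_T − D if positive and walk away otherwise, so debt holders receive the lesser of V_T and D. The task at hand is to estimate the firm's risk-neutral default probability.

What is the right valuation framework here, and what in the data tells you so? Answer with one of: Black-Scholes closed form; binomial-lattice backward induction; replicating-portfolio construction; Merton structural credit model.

Key observation: assets follow a GBM and default happens iff V_T < 376.2426; valuing claims on that split (equity as a call, risky debt as the residual) is the structural model's definition.

framework: Merton structural credit model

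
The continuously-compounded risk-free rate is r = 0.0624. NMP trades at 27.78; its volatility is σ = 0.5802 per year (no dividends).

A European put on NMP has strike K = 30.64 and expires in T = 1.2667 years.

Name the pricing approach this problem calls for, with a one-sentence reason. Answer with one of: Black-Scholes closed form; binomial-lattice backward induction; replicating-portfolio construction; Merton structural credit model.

Key observation: the strike-30.64 put on NMP is European-exercise on a continuously-modelled lognormal underlying, so its value is a single closed-form evaluation.

framework: Black-Scholes closed form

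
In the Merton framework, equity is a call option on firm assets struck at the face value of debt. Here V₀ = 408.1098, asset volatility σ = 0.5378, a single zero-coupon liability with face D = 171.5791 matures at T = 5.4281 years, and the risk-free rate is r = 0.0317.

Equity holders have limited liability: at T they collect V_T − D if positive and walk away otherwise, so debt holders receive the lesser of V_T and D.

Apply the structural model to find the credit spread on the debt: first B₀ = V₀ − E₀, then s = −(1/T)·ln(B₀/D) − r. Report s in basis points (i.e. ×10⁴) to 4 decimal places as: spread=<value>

spread=444.0419

Apply the equity-as-call identities (strike 171.5791, horizon 5.4281 years):
d₁ = [ln(V₀/D) + (r + σ²/2)T] / (σ√T)
   = [ln(408.1098/171.5791) + (0.0317 + 0.5·0.5378²)·5.4281] / (0.5378·√5.4281)
   = [0.866492 + 0.957052] / 1.252982 = 1.455364
d₂ = d₁ − σ√T = 1.455364 − 1.252982 = 0.202382
N(d₁) = 0.927216,  N(d₂) = 0.580191,  e^(−rT) = 0.841920
E₀ = V₀·N(d₁) − D·e^(−rT)·N(d₂)
   = 408.1098·0.927216 − 171.5791·0.841920·0.580191 = 294.593861
B₀ = V₀ − E₀ = 408.1098 − 294.593861 = 113.515939
spread = −(1/T)·ln(B₀/D) − r = −(1/5.4281)·ln(113.515939/171.5791) − 0.0317 = 0.04440419
in basis points: 0.04440419 × 10⁴ = 444.0419 bp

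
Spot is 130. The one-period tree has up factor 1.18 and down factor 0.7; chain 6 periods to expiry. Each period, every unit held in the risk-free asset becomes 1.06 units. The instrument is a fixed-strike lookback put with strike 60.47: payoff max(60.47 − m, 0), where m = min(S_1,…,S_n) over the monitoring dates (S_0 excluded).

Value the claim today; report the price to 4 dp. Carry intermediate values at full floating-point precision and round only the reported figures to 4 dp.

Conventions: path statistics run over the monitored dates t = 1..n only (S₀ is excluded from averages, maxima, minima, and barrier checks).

Under the martingale measure an up-move has probability p* = 0.7500; value the claim as the probability-weighted average of per-path payoffs, discounted 6 periods at R = 1.06.
Enumerate all 2^6 = 64 price paths (U = up ×1.18, D = down ×0.7); each path with k up-moves has probability p*^k·(1−p*)^(6−k).
DDDDDD: m=15.2944, payoff=45.1756, prob=0.000244
UDDDDD: m=25.7819, payoff=34.6881, prob=0.000732
DUDDDD: m=25.7819, payoff=34.6881, prob=0.000732
UUDDDD: m=43.4610, payoff=17.0090, prob=0.002197
DDUDDD: m=25.7819, payoff=34.6881, prob=0.000732
UDUDDD: m=43.4610, payoff=17.0090, prob=0.002197
DUUDDD: m=43.4610, payoff=17.0090, prob=0.002197
UUUDDD: m=73.2628, payoff=0.0000, prob=0.006592
DDDUDD: m=25.7819, payoff=34.6881, prob=0.000732
UDDUDD: m=43.4610, payoff=17.0090, prob=0.002197
DUDUDD: m=43.4610, payoff=17.0090, prob=0.002197
UUDUDD: m=73.2628, payoff=0.0000, prob=0.006592
DDUUDD: m=43.4610, payoff=17.0090, prob=0.002197
UDUUDD: m=73.2628, payoff=0.0000, prob=0.006592
DUUUDD: m=73.2628, payoff=0.0000, prob=0.006592
UUUUDD: m=123.5001, payoff=0.0000, prob=0.019775
DDDDUD: m=25.7819, payoff=34.6881, prob=0.000732
UDDDUD: m=43.4610, payoff=17.0090, prob=0.002197
DUDDUD: m=43.4610, payoff=17.0090, prob=0.002197
UUDDUD: m=73.2628, payoff=0.0000, prob=0.006592
DDUDUD: m=43.4610, payoff=17.0090, prob=0.002197
UDUDUD: m=73.2628, payoff=0.0000, prob=0.006592
DUUDUD: m=73.2628, payoff=0.0000, prob=0.006592
UUUDUD: m=123.5001, payoff=0.0000, prob=0.019775
DDDUUD: m=43.4610, payoff=17.0090, prob=0.002197
UDDUUD: m=73.2628, payoff=0.0000, prob=0.006592
DUDUUD: m=73.2628, payoff=0.0000, prob=0.006592
UUDUUD: m=123.5001, payoff=0.0000, prob=0.019775
DDUUUD: m=63.7000, payoff=0.0000, prob=0.006592
UDUUUD: m=107.3800, payoff=0.0000, prob=0.019775
DUUUUD: m=91.0000, payoff=0.0000, prob=0.019775
UUUUUD: m=153.4000, payoff=0.0000, prob=0.059326
DDDDDU: m=21.8491, payoff=38.6209, prob=0.000732
UDDDDU: m=36.8313, payoff=23.6387, prob=0.002197
DUDDDU: m=36.8313, payoff=23.6387, prob=0.002197
UUDDDU: m=62.0871, payoff=0.0000, prob=0.006592
DDUDDU: m=36.8313, payoff=23.6387, prob=0.002197
UDUDDU: m=62.0871, payoff=0.0000, prob=0.006592
DUUDDU: m=62.0871, payoff=0.0000, prob=0.006592
UUUDDU: m=104.6611, payoff=0.0000, prob=0.019775
DDDUDU: m=36.8313, payoff=23.6387, prob=0.002197
UDDUDU: m=62.0871, payoff=0.0000, prob=0.006592
DUDUDU: m=62.0871, payoff=0.0000, prob=0.006592
UUDUDU: m=104.6611, payoff=0.0000, prob=0.019775
DDUUDU: m=62.0871, payoff=0.0000, prob=0.006592
UDUUDU: m=104.6611, payoff=0.0000, prob=0.019775
DUUUDU: m=91.0000, payoff=0.0000, prob=0.019775
UUUUDU: m=153.4000, payoff=0.0000, prob=0.059326
DDDDUU: m=31.2130, payoff=29.2570, prob=0.002197
UDDDUU: m=52.6162, payoff=7.8538, prob=0.006592
DUDDUU: m=52.6162, payoff=7.8538, prob=0.006592
UUDDUU: m=88.6959, payoff=0.0000, prob=0.019775
DDUDUU: m=52.6162, payoff=7.8538, prob=0.006592
UDUDUU: m=88.6959, payoff=0.0000, prob=0.019775
DUUDUU: m=88.6959, payoff=0.0000, prob=0.019775
UUUDUU: m=149.5159, payoff=0.0000, prob=0.059326
DDDUUU: m=44.5900, payoff=15.8800, prob=0.006592
UDDUUU: m=75.1660, payoff=0.0000, prob=0.019775
DUDUUU: m=75.1660, payoff=0.0000, prob=0.019775
UUDUUU: m=126.7084, payoff=0.0000, prob=0.059326
DDUUUU: m=63.7000, payoff=0.0000, prob=0.019775
UDUUUU: m=107.3800, payoff=0.0000, prob=0.059326
DUUUUU: m=91.0000, payoff=0.0000, prob=0.059326
UUUUUU: m=153.4000, payoff=0.0000, prob=0.177979
Price = Σ prob·payoff / R^6 = 1.072118 / 1.418519 = 0.7558

price = 0.7558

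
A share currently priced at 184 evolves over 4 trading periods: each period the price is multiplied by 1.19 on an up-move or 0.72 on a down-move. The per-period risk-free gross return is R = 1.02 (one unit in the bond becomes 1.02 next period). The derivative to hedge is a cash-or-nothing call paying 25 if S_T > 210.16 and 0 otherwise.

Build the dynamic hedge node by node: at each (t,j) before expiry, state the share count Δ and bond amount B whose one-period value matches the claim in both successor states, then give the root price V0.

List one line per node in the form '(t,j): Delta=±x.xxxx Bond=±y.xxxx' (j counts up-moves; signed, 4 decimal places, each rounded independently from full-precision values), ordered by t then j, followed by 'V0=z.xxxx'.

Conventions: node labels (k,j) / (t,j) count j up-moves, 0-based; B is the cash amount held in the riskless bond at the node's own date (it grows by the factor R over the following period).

(0,0): Delta=0.1204 Bond=-9.6357
(1,0): Delta=0.1572 Bond=-14.7035
(1,1): Delta=0.1078 Bond=-7.0659
(2,0): Delta=0.0000 Bond=0.0000
(2,1): Delta=0.2111 Bond=-23.4962
(2,2): Delta=0.0724 Bond=2.0233
(3,0): Delta=0.0000 Bond=0.0000
(3,1): Delta=0.0000 Bond=0.0000
(3,2): Delta=0.2835 Bond=-37.5469
(3,3): Delta=0.0000 Bond=24.5098
V0=12.5238

Under the risk-neutral measure, an up-move has probability p* = (R−d)/(u−d) = 0.6383 and values discount at R = 1.02.
Expiry values: V(4,0)=0.0000, V(4,1)=0.0000, V(4,2)=0.0000, V(4,3)=25.0000, V(4,4)=25.0000
Node (3,0) S=68.6776: V=(p*·0.0000+(1−p*)·0.0000)/1.02=0.0000; Δ=(0.0000−0.0000)/(81.7264−49.4479)=0.0000; B=V−Δ·S=0.0000
Node (3,1) S=113.5089: V=(p*·0.0000+(1−p*)·0.0000)/1.02=0.0000; Δ=(0.0000−0.0000)/(135.0755−81.7264)=0.0000; B=V−Δ·S=0.0000
Node (3,2) S=187.6049: V=(p*·25.0000+(1−p*)·0.0000)/1.02=15.6446; Δ=(25.0000−0.0000)/(223.2499−135.0755)=0.2835; B=V−Δ·S=-37.5469
Node (3,3) S=310.0693: V=(p*·25.0000+(1−p*)·25.0000)/1.02=24.5098; Δ=(25.0000−25.0000)/(368.9824−223.2499)=0.0000; B=V−Δ·S=24.5098
Node (2,0) S=95.3856: V=(p*·0.0000+(1−p*)·0.0000)/1.02=0.0000; Δ=(0.0000−0.0000)/(113.5089−68.6776)=0.0000; B=V−Δ·S=0.0000
Node (2,1) S=157.6512: V=(p*·15.6446+(1−p*)·0.0000)/1.02=9.7901; Δ=(15.6446−0.0000)/(187.6049−113.5089)=0.2111; B=V−Δ·S=-23.4962
Node (2,2) S=260.5624: V=(p*·24.5098+(1−p*)·15.6446)/1.02=20.8855; Δ=(24.5098−15.6446)/(310.0693−187.6049)=0.0724; B=V−Δ·S=2.0233
Node (1,0) S=132.4800: V=(p*·9.7901+(1−p*)·0.0000)/1.02=6.1265; Δ=(9.7901−0.0000)/(157.6512−95.3856)=0.1572; B=V−Δ·S=-14.7035
Node (1,1) S=218.9600: V=(p*·20.8855+(1−p*)·9.7901)/1.02=16.5414; Δ=(20.8855−9.7901)/(260.5624−157.6512)=0.1078; B=V−Δ·S=-7.0659
Node (0,0) S=184.0000: V=(p*·16.5414+(1−p*)·6.1265)/1.02=12.5238; Δ=(16.5414−6.1265)/(218.9600−132.4800)=0.1204; B=V−Δ·S=-9.6357
Sanity check at the root: Δ(0,0)·S0 + B(0,0) reproduces V0 = 12.5238.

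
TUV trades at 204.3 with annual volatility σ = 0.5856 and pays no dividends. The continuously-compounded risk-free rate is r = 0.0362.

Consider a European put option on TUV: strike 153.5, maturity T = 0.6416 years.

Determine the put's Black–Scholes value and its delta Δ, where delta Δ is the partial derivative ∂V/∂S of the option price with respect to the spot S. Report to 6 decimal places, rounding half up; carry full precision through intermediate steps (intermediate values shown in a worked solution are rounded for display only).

price = 12.377706
Δ = -0.185786

σ√T = 0.5856·√0.6416 = 0.469065
d₁ = (ln(S/K) + (r+σ²/2)T) / (σ√T) = (ln(204.3/153.5) + (0.0362+0.5856²/2)·0.6416) / 0.469065 = (0.285889 + 0.133237) / 0.469065 = 0.893534
d₂ = d₁ − σ√T = 0.893534 − 0.469065 = 0.424469
e^{−rT} = 0.977042
N(−d₁) = 0.185786,  N(−d₂) = 0.335612
Put price V = K·e^{−rT}·N(−d₂) − S·N(−d₁) = 50.333687 − 37.955980 = 12.377706
Δ = −N(−d₁) = -0.185786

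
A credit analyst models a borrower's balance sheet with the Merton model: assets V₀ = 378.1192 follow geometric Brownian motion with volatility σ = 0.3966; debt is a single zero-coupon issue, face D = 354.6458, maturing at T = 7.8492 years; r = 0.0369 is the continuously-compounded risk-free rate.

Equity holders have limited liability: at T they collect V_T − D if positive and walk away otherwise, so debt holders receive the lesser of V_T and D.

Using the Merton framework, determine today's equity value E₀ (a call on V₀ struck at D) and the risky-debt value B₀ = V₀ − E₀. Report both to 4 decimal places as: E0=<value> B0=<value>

E0=198.0235 B0=180.0957

Apply the equity-as-call identities (strike 354.6458, horizon 7.8492 years):
d₁ = [ln(V₀/D) + (r + σ²/2)T] / (σ√T)
   = [ln(378.1192/354.6458) + (0.0369 + 0.5·0.3966²)·7.8492] / (0.3966·√7.8492)
   = [0.064090 + 0.906942] / 1.111131 = 0.873913
d₂ = d₁ − σ√T = 0.873913 − 1.111131 = -0.237219
N(d₁) = 0.808917,  N(d₂) = 0.406244,  e^(−rT) = 0.748536
E₀ = V₀·N(d₁) − D·e^(−rT)·N(d₂)
   = 378.1192·0.808917 − 354.6458·0.748536·0.406244 = 198.023521
B₀ = V₀ − E₀ = 378.1192 − 198.023521 = 180.095679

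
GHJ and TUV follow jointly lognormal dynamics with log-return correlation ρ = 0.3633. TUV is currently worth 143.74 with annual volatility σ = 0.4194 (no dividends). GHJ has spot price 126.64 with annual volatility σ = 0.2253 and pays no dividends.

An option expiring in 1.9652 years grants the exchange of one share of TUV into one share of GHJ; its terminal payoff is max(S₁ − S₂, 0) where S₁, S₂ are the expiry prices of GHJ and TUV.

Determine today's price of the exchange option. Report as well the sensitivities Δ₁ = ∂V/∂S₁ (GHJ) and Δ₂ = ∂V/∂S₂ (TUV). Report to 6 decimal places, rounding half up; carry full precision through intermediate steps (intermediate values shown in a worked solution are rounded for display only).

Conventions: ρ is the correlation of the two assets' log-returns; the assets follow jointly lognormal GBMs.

exchange price = 21.860888
Δ1 = 0.520462
Δ2 = -0.306459

σ_eff = √(σ₁² + σ₂² − 2ρσ₁σ₂) = √(0.2253² + 0.4194² − 2·0.3633·0.2253·0.4194) = 0.397491
d₁ = (ln(S₁/S₂) + (q₂ − q₁ + σ_eff²/2)T) / (σ_eff√T) = (ln(126.64/143.74) + (0.0 − 0.0 + 0.079000)·1.9652) / 0.557226 = 0.051312
d₂ = d₁ − σ_eff√T = 0.051312 − 0.557226 = -0.505913
N(d₁) = 0.520462,  N(d₂) = 0.306459
V = S₁·e^{−q₁T}·N(d₁) − S₂·e^{−q₂T}·N(d₂) = 65.911266 − 44.050378 = 21.860888
Key observation: r never enters — measured in units of TUV, the claim is a call on S₁/S₂ struck at 1, so only the dividend yields and σ_eff matter.
Δ₁ = e^{−q₁T}·N(d₁) = 0.520462;  Δ₂ = −e^{−q₂T}·N(d₂) = -0.306459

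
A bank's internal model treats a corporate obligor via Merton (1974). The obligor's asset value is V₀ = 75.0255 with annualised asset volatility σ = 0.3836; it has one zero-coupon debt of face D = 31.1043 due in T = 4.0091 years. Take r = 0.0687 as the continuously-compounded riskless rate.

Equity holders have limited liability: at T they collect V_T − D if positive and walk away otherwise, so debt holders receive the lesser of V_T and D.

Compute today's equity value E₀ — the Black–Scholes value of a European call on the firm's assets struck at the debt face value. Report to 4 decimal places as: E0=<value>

Apply the equity-as-call identities (strike 31.1043, horizon 4.0091 years):
d₁ = [ln(V₀/D) + (r + σ²/2)T] / (σ√T)
   = [ln(75.0255/31.1043) + (0.0687 + 0.5·0.3836²)·4.0091] / (0.3836·√4.0091)
   = [0.880482 + 0.570393] / 0.768072 = 1.888982
d₂ = d₁ − σ√T = 1.888982 − 0.768072 = 1.120910
N(d₁) = 0.970553,  N(d₂) = 0.868837,  e^(−rT) = 0.759249
E₀ = V₀·N(d₁) − D·e^(−rT)·N(d₂)
   = 75.0255·0.970553 − 31.1043·0.759249·0.868837 = 52.297836

E0=52.2978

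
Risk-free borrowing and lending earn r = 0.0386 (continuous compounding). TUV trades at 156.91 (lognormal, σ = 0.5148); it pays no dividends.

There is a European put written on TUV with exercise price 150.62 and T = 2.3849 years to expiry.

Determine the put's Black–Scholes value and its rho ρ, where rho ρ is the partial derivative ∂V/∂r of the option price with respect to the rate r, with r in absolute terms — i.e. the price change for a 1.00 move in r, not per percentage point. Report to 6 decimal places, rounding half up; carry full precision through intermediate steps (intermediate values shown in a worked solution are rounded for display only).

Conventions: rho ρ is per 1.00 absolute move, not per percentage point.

price = 36.299981
ρ = -193.641492

σ√T = 0.5148·√2.3849 = 0.795012
d₁ = (ln(S/K) + (r+σ²/2)T) / (σ√T) = (ln(156.91/150.62) + (0.0386+0.5148²/2)·2.3849) / 0.795012 = (0.040912 + 0.408079) / 0.795012 = 0.564761
d₂ = d₁ − σ√T = 0.564761 − 0.795012 = -0.230251
e^{−rT} = 0.912053
N(−d₁) = 0.286118,  N(−d₂) = 0.591052
Put price V = K·e^{−rT}·N(−d₂) − S·N(−d₁) = 81.194805 − 44.894824 = 36.299981
ρ = −K·T·e^{−rT}·N(−d₂) = -193.641492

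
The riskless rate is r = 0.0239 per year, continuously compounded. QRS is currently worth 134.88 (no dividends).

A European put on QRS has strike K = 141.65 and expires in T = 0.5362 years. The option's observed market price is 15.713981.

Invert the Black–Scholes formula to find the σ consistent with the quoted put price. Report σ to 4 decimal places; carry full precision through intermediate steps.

At σ = 0.3268 the Black–Scholes value reproduces the quote:
σ√T = 0.3268·√0.5362 = 0.239302
d₁ = (ln(S/K) + (r+σ²/2)T) / (σ√T) = (ln(134.88/141.65) + (0.0239+0.3268²/2)·0.5362) / 0.239302 = (-0.048974 + 0.041448) / 0.239302 = -0.031450
d₂ = d₁ − σ√T = -0.031450 − 0.239302 = -0.270751
e^{−rT} = 0.987267
N(−d₁) = 0.512545,  N(−d₂) = 0.606709
V = K·e^{−rT}·N(−d₂) − S·N(−d₁) = 84.845985 − 69.132005 = 15.713981 (the quoted price), and the Black–Scholes price is strictly increasing in σ, so σ is unique

sigma = 0.3268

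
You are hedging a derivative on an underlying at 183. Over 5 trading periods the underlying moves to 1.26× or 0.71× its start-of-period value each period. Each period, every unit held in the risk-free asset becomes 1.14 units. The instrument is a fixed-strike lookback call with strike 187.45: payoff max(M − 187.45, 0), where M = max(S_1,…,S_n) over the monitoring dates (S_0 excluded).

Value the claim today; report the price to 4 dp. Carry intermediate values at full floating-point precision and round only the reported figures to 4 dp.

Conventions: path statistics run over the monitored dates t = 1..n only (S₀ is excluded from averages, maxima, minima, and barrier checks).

No-arbitrage gives p* = (R−d)/(u−d) = 0.7818: enumerate every path, weight its payoff by its p*-probability, and discount by R^5.
Enumerate all 2^5 = 32 price paths (U = up ×1.26, D = down ×0.71); each path with k up-moves has probability p*^k·(1−p*)^(5−k).
DDDDD: M=129.9300, payoff=0.0000, prob=0.000494
UDDDD: M=230.5800, payoff=43.1300, prob=0.001772
DUDDD: M=163.7118, payoff=0.0000, prob=0.001772
UUDDD: M=290.5308, payoff=103.0808, prob=0.006348
DDUDD: M=129.9300, payoff=0.0000, prob=0.001772
UDUDD: M=230.5800, payoff=43.1300, prob=0.006348
DUUDD: M=206.2769, payoff=18.8269, prob=0.006348
UUUDD: M=366.0688, payoff=178.6188, prob=0.022749
DDDUD: M=129.9300, payoff=0.0000, prob=0.001772
UDDUD: M=230.5800, payoff=43.1300, prob=0.006348
DUDUD: M=163.7118, payoff=0.0000, prob=0.006348
UUDUD: M=290.5308, payoff=103.0808, prob=0.022749
DDUUD: M=146.4566, payoff=0.0000, prob=0.006348
UDUUD: M=259.9089, payoff=72.4589, prob=0.022749
DUUUD: M=259.9089, payoff=72.4589, prob=0.022749
UUUUD: M=461.2467, payoff=273.7967, prob=0.081516
DDDDU: M=129.9300, payoff=0.0000, prob=0.001772
UDDDU: M=230.5800, payoff=43.1300, prob=0.006348
DUDDU: M=163.7118, payoff=0.0000, prob=0.006348
UUDDU: M=290.5308, payoff=103.0808, prob=0.022749
DDUDU: M=129.9300, payoff=0.0000, prob=0.006348
UDUDU: M=230.5800, payoff=43.1300, prob=0.022749
DUUDU: M=206.2769, payoff=18.8269, prob=0.022749
UUUDU: M=366.0688, payoff=178.6188, prob=0.081516
DDDUU: M=129.9300, payoff=0.0000, prob=0.006348
UDDUU: M=230.5800, payoff=43.1300, prob=0.022749
DUDUU: M=184.5353, payoff=0.0000, prob=0.022749
UUDUU: M=327.4852, payoff=140.0352, prob=0.081516
DDUUU: M=184.5353, payoff=0.0000, prob=0.022749
UDUUU: M=327.4852, payoff=140.0352, prob=0.081516
DUUUU: M=327.4852, payoff=140.0352, prob=0.081516
UUUUU: M=581.1708, payoff=393.7208, prob=0.292098
Price = Σ prob·payoff / R^5 = 202.241573 / 1.925415 = 105.0379

price = 105.0379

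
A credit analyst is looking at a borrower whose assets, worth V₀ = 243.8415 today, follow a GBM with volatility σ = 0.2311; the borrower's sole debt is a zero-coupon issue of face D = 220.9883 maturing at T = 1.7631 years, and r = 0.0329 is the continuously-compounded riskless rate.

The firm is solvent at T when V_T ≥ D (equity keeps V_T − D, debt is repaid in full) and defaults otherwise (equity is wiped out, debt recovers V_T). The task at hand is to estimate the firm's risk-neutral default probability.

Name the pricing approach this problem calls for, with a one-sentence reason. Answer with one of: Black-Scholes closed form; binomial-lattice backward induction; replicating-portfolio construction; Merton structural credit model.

Key observation: with the firm-asset dynamics (V₀ = 243.8415) and a single zero-coupon liability of face 220.9883 given, debt value, spread, and default probability all derive from the option view of the balance sheet.

framework: Merton structural credit model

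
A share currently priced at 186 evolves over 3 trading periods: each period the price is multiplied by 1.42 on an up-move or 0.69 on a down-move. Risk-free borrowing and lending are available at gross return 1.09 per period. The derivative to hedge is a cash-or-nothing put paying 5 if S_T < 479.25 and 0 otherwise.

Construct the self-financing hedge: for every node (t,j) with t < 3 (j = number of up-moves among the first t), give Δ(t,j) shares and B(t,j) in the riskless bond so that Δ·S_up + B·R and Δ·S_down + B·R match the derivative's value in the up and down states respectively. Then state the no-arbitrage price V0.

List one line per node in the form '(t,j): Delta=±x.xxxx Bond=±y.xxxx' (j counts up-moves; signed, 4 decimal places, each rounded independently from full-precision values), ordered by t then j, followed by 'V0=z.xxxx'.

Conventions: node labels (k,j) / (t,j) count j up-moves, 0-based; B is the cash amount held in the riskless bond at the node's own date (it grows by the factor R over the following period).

Risk-neutral probability p* = (R−d)/(u−d) = (1.09−0.69)/(1.42−0.69) = 0.5479.
At maturity the claim pays: V(3,0)=5.0000, V(3,1)=5.0000, V(3,2)=5.0000, V(3,3)=0.0000
(2,0): S=88.5546. Δ = (V_up−V_dn)/(S_up−S_dn) = (5.0000−5.0000)/(125.7475−61.1027) = 0.0000. V = [p*·5.0000 + (1−p*)·5.0000]/1.09 = 4.5872. B = V − Δ·S = 4.5872.
(2,1): S=182.2428. Δ = (V_up−V_dn)/(S_up−S_dn) = (5.0000−5.0000)/(258.7848−125.7475) = 0.0000. V = [p*·5.0000 + (1−p*)·5.0000]/1.09 = 4.5872. B = V − Δ·S = 4.5872.
(2,2): S=375.0504. Δ = (V_up−V_dn)/(S_up−S_dn) = (0.0000−5.0000)/(532.5716−258.7848) = -0.0183. V = [p*·0.0000 + (1−p*)·5.0000]/1.09 = 2.0736. B = V − Δ·S = 8.9230.
(1,0): S=128.3400. Δ = (V_up−V_dn)/(S_up−S_dn) = (4.5872−4.5872)/(182.2428−88.5546) = 0.0000. V = [p*·4.5872 + (1−p*)·4.5872]/1.09 = 4.2084. B = V − Δ·S = 4.2084.
(1,1): S=264.1200. Δ = (V_up−V_dn)/(S_up−S_dn) = (2.0736−4.5872)/(375.0504−182.2428) = -0.0130. V = [p*·2.0736 + (1−p*)·4.5872]/1.09 = 2.9449. B = V − Δ·S = 6.3880.
(0,0): S=186.0000. Δ = (V_up−V_dn)/(S_up−S_dn) = (2.9449−4.2084)/(264.1200−128.3400) = -0.0093. V = [p*·2.9449 + (1−p*)·4.2084]/1.09 = 3.2257. B = V − Δ·S = 4.9566.
Verification: the root portfolio costs Δ(0,0)·S0 + B(0,0) = 3.2257, matching V0.

(0,0): Delta=-0.0093 Bond=4.9566
(1,0): Delta=0.0000 Bond=4.2084
(1,1): Delta=-0.0130 Bond=6.3880
(2,0): Delta=0.0000 Bond=4.5872
(2,1): Delta=0.0000 Bond=4.5872
(2,2): Delta=-0.0183 Bond=8.9230
V0=3.2257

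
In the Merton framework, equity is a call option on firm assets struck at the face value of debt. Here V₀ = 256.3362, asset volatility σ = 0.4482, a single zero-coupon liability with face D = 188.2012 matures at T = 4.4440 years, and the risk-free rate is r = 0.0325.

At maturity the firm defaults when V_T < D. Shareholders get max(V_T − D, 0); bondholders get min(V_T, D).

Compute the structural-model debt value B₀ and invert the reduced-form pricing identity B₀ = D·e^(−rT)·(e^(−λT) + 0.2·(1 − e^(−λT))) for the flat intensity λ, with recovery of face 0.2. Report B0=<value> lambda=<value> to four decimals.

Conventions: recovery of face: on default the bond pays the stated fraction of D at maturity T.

B0=125.6285 lambda=0.0758

Equity is a call on the firm's assets struck at D = 188.2012:
d₁ = [ln(V₀/D) + (r + σ²/2)T] / (σ√T)
   = [ln(256.3362/188.2012) + (0.0325 + 0.5·0.4482²)·4.4440] / (0.4482·√4.4440)
   = [0.308978 + 0.590793] / 0.944841 = 0.952298
d₂ = d₁ − σ√T = 0.952298 − 0.944841 = 0.007457
N(d₁) = 0.829527,  N(d₂) = 0.502975,  e^(−rT) = 0.865515
E₀ = V₀·N(d₁) − D·e^(−rT)·N(d₂)
   = 256.3362·0.829527 − 188.2012·0.865515·0.502975 = 130.707726
B₀ = V₀ − E₀ = 256.3362 − 130.707726 = 125.628474
e^(−λT) = (B₀·e^(rT)/D − 0.2)/(1 − 0.2) = (125.6285·1.155381/188.2012 − 0.2)/0.8 = 0.71405309
λ = −ln(0.71405309)/4.4440 = 0.075787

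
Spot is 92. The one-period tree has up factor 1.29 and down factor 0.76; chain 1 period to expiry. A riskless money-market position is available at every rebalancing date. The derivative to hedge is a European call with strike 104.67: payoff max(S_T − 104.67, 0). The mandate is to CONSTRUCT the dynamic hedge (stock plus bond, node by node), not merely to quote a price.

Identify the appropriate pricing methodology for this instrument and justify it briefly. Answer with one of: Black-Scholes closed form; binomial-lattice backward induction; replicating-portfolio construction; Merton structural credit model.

Key observation: what is demanded is not a single number but the (Δ, B) position at each node of the 1.29/0.76 tree starting at 92; constructing those positions is the replicating-portfolio method.

framework: replicating-portfolio construction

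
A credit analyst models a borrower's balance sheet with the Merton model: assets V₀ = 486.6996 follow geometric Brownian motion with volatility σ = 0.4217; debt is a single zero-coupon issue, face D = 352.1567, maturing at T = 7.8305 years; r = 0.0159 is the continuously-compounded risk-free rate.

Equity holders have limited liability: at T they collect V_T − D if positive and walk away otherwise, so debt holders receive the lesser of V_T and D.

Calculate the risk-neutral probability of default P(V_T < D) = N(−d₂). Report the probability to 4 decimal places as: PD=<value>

Equity is a call on the firm's assets struck at D = 352.1567:
d₁ = [ln(V₀/D) + (r + σ²/2)T] / (σ√T)
   = [ln(486.6996/352.1567) + (0.0159 + 0.5·0.4217²)·7.8305] / (0.4217·√7.8305)
   = [0.323571 + 0.820757] / 1.180044 = 0.969733
d₂ = d₁ − σ√T = 0.969733 − 1.180044 = -0.210311
risk-neutral PD = N(−d₂) = N(0.210311) = 0.583288

PD=0.5833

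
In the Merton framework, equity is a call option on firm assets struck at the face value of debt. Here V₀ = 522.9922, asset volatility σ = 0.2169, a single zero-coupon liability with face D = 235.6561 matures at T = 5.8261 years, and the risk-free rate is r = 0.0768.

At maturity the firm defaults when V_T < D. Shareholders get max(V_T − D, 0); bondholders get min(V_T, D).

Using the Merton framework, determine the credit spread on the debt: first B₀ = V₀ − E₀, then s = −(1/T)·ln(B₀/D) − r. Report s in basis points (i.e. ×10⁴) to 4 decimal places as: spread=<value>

Equity is a call on the firm's assets struck at D = 235.6561:
d₁ = [ln(V₀/D) + (r + σ²/2)T] / (σ√T)
   = [ln(522.9922/235.6561) + (0.0768 + 0.5·0.2169²)·5.8261] / (0.2169·√5.8261)
   = [0.797193 + 0.584491] / 0.523538 = 2.639126
d₂ = d₁ − σ√T = 2.639126 − 0.523538 = 2.115588
N(d₁) = 0.995844,  N(d₂) = 0.982810,  e^(−rT) = 0.639260
E₀ = V₀·N(d₁) − D·e^(−rT)·N(d₂)
   = 522.9922·0.995844 − 235.6561·0.639260·0.982810 = 372.762780
B₀ = V₀ − E₀ = 522.9922 − 372.762780 = 150.229420
spread = −(1/T)·ln(B₀/D) − r = −(1/5.8261)·ln(150.229420/235.6561) − 0.0768 = 0.00047467
in basis points: 0.00047467 × 10⁴ = 4.7467 bp

spread=4.7467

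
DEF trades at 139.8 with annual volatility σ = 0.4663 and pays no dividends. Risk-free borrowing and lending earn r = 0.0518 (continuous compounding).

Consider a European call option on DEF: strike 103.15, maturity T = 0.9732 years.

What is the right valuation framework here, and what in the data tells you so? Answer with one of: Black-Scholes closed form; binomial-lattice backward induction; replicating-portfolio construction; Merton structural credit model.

framework: Black-Scholes closed form

Key observation: with DEF following a GBM at constant σ and r, the European call struck at 103.15 prices in closed form — nothing here needs a stepwise model or a balance sheet.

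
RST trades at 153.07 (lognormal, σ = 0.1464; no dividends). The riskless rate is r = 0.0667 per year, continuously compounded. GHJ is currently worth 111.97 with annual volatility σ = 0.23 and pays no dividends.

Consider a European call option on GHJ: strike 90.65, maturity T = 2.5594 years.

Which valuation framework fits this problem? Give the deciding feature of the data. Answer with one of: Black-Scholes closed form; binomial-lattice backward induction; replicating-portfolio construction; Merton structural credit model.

Key observation: a European claim on GHJ (strike 90.65) — a lognormal (GBM) underlying with constant rate and volatility — has an exact closed-form value; no lattice or capital structure is involved.

framework: Black-Scholes closed form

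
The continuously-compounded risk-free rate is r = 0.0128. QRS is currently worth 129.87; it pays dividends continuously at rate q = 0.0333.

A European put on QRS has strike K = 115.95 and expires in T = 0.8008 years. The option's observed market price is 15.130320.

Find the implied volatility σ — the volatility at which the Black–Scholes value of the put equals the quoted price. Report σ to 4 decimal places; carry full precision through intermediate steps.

sigma = 0.4788

At σ = 0.4788 the Black–Scholes value reproduces the quote:
σ√T = 0.4788·√0.8008 = 0.428466
d₁ = (ln(S/K) + (r−q+σ²/2)T) / (σ√T) = (ln(129.87/115.95) + (0.0128−0.0333+0.4788²/2)·0.8008) / 0.428466 = (0.113375 + 0.075375) / 0.428466 = 0.440525
d₂ = d₁ − σ√T = 0.440525 − 0.428466 = 0.012059
e^{−rT} = 0.989802
e^{−qT} = 0.973686
N(−d₁) = 0.329778,  N(−d₂) = 0.495189
V = K·e^{−rT}·N(−d₂) − S·e^{−qT}·N(−d₁) = 56.831647 − 41.701327 = 15.130320 (the quoted price), and the Black–Scholes price is strictly increasing in σ, so σ is unique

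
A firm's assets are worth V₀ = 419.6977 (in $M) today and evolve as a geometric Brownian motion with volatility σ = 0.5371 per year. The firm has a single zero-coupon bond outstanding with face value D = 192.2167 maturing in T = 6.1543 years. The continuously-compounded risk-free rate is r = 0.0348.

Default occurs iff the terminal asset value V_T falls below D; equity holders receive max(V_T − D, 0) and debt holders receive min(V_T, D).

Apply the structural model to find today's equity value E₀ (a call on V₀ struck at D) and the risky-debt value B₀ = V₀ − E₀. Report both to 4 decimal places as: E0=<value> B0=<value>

With assets at 419.6977 and a single debt payment of 192.2167 at 6.1543 years:
d₁ = [ln(V₀/D) + (r + σ²/2)T] / (σ√T)
   = [ln(419.6977/192.2167) + (0.0348 + 0.5·0.5371²)·6.1543] / (0.5371·√6.1543)
   = [0.780911 + 1.101855] / 1.332430 = 1.413032
d₂ = d₁ − σ√T = 1.413032 − 1.332430 = 0.080601
N(d₁) = 0.921177,  N(d₂) = 0.532121,  e^(−rT) = 0.807211
E₀ = V₀·N(d₁) − D·e^(−rT)·N(d₂)
   = 419.6977·0.921177 − 192.2167·0.807211·0.532121 = 304.052216
B₀ = V₀ − E₀ = 419.6977 − 304.052216 = 115.645484

E0=304.0522 B0=115.6455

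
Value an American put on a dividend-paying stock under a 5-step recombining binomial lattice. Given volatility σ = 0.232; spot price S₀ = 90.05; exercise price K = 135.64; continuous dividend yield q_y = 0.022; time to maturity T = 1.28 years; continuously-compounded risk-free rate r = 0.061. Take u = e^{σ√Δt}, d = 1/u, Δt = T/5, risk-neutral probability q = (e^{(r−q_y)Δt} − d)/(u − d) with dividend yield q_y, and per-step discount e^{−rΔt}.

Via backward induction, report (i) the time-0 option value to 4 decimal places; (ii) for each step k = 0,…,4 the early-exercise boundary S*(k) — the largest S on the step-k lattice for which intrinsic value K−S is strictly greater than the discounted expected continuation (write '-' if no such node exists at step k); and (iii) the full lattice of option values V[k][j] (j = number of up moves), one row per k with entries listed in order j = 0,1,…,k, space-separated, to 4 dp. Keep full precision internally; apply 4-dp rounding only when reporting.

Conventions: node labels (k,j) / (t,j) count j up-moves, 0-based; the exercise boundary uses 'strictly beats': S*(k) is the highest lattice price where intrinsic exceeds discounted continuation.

price = 45.5900
boundary = 90.0500 101.2658 90.0500 101.2658 113.8786
tree:
45.5900
55.5636 34.3742
64.4325 45.5900 22.6663
72.3192 55.5636 34.3742 12.2614
79.3324 64.4325 45.5900 21.7614 3.6307
85.5688 72.3192 55.5636 34.3742 7.5778 0.0000

params: Δt=0.25600 u=1.12455 d=0.88924 q=0.51333 e^(-rΔt)=0.98451
t_5 payoffs: 85.5688 72.3192 55.5636 34.3742 7.5778 0.0000
t_4: node(4,0) S=56.3076 payoff=79.3324 vs cont=77.5469 → 79.3324 [stop]  node(4,1) S=71.2075 payoff=64.4325 vs cont=62.7308 → 64.4325 [stop]  node(4,2) S=90.0500 payoff=45.5900 vs cont=43.9940 → 45.5900 [stop]  node(4,3) S=113.8786 payoff=21.7614 vs cont=20.2993 → 21.7614 [stop]  node(4,4) S=144.0125 payoff=0.0000 vs cont=3.6307 → 3.6307 [wait]  ⇒ S*(4)=113.8786
t_3: node(3,0) S=63.3208 payoff=72.3192 vs cont=70.5731 → 72.3192 [stop]  node(3,1) S=80.0764 payoff=55.5636 vs cont=53.9116 → 55.5636 [stop]  node(3,2) S=101.2658 payoff=34.3742 vs cont=32.8412 → 34.3742 [stop]  node(3,3) S=128.0622 payoff=7.5778 vs cont=12.2614 → 12.2614 [wait]  ⇒ S*(3)=101.2658
t_2: node(2,0) S=71.2075 payoff=64.4325 vs cont=62.7308 → 64.4325 [stop]  node(2,1) S=90.0500 payoff=45.5900 vs cont=43.9940 → 45.5900 [stop]  node(2,2) S=113.8786 payoff=21.7614 vs cont=22.6663 → 22.6663 [wait]  ⇒ S*(2)=90.0500
t_1: node(1,0) S=80.0764 payoff=55.5636 vs cont=53.9116 → 55.5636 [stop]  node(1,1) S=101.2658 payoff=34.3742 vs cont=33.2985 → 34.3742 [stop]  ⇒ S*(1)=101.2658
t_0: node(0,0) S=90.0500 payoff=45.5900 vs cont=43.9940 → 45.5900 [stop]  ⇒ S*(0)=90.0500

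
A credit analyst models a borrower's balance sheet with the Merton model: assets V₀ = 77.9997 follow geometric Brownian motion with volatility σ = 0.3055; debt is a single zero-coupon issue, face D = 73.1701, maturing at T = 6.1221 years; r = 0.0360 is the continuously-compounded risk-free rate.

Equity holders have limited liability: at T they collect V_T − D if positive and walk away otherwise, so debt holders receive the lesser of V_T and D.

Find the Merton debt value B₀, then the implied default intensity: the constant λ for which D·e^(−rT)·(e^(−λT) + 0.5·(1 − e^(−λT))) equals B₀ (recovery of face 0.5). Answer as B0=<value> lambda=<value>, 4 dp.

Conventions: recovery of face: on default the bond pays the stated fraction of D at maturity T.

B0=46.8873 lambda=0.0841

Equity is a call on the firm's assets struck at D = 73.1701:
d₁ = [ln(V₀/D) + (r + σ²/2)T] / (σ√T)
   = [ln(77.9997/73.1701) + (0.0360 + 0.5·0.3055²)·6.1221] / (0.3055·√6.1221)
   = [0.063918 + 0.506084] / 0.755895 = 0.754076
d₂ = d₁ − σ√T = 0.754076 − 0.755895 = -0.001819
N(d₁) = 0.774598,  N(d₂) = 0.499274,  e^(−rT) = 0.802201
E₀ = V₀·N(d₁) − D·e^(−rT)·N(d₂)
   = 77.9997·0.774598 − 73.1701·0.802201·0.499274 = 31.112443
B₀ = V₀ − E₀ = 77.9997 − 31.112443 = 46.887257
e^(−λT) = (B₀·e^(rT)/D − 0.5)/(1 − 0.5) = (46.8873·1.246570/73.1701 − 0.5)/0.5 = 0.59760041
λ = −ln(0.59760041)/6.1221 = 0.084094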